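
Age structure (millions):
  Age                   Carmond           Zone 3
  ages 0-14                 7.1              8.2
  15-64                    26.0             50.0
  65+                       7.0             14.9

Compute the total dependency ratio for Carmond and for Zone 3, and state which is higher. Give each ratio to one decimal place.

Carmond: (7.1 + 7.0) / 26.0 × 100 = 14.1 / 26.0 × 100 = 54.2
Zone 3: (8.2 + 14.9) / 50.0 × 100 = 23.1 / 50.0 × 100 = 46.2

Carmond: 54.2
Zone 3: 46.2
Higher: Carmond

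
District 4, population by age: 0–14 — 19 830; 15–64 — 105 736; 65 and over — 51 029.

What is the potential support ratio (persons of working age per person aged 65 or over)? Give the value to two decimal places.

Potential support ratio = 105 736 / 51 029 = 2.07

Potential support ratio: 2.07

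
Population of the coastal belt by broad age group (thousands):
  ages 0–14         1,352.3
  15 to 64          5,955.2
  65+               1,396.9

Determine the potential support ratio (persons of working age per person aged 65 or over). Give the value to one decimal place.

Potential support ratio = 5,955.2 / 1,396.9 = 4.3

Potential support ratio: 4.3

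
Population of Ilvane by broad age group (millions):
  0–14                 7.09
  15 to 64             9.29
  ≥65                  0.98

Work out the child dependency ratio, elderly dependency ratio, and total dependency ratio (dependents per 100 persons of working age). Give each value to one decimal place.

Youth dependency ratio = 7.09 / 9.29 × 100 = 76.3
Old-age dependency ratio = 0.98 / 9.29 × 100 = 10.5
Total dependency ratio = (7.09 + 0.98) / 9.29 × 100 = 8.07 / 9.29 × 100 = 86.9

Youth dependency ratio: 76.3
Old-age dependency ratio: 10.5
Total dependency ratio: 86.9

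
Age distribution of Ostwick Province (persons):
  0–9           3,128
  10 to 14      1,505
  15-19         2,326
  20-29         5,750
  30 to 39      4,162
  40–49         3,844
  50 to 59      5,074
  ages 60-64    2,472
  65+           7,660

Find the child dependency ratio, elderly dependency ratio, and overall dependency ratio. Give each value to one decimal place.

0–14: 3,128 + 1,505 = 4,633
15–64: 2,326 + 5,750 + 4,162 + 3,844 + 5,074 + 2,472 = 23,628
65+: 7,660
Youth dependency ratio = 4,633 / 23,628 × 100 = 19.6
Old-age dependency ratio = 7,660 / 23,628 × 100 = 32.4
Total dependency ratio = (4,633 + 7,660) / 23,628 × 100 = 12,293 / 23,628 × 100 = 52.0

Youth dependency ratio: 19.6
Old-age dependency ratio: 32.4
Total dependency ratio: 52.0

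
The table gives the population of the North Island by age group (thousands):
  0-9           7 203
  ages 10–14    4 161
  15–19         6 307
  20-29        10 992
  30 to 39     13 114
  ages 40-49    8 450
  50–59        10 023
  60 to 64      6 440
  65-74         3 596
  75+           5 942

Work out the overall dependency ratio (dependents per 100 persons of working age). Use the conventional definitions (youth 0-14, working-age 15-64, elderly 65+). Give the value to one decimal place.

Total dependency ratio: 37.8

0–14: 7 203 + 4 161 = 11 364
15–64: 6 307 + 10 992 + 13 114 + 8 450 + 10 023 + 6 440 = 55 326
65+: 3 596 + 5 942 = 9 538
Total dependency ratio = (11 364 + 9 538) / 55 326 × 100 = 20 902 / 55 326 × 100 = 37.8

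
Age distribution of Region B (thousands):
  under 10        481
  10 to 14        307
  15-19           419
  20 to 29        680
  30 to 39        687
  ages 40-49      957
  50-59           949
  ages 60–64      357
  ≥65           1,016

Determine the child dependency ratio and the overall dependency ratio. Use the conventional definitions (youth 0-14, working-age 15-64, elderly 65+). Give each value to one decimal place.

Youth dependency ratio: 19.5
Total dependency ratio: 44.6

0–14: 481 + 307 = 788
15–64: 419 + 680 + 687 + 957 + 949 + 357 = 4,049
65+: 1,016
Youth dependency ratio = 788 / 4,049 × 100 = 19.5
Total dependency ratio = (788 + 1,016) / 4,049 × 100 = 1,804 / 4,049 × 100 = 44.6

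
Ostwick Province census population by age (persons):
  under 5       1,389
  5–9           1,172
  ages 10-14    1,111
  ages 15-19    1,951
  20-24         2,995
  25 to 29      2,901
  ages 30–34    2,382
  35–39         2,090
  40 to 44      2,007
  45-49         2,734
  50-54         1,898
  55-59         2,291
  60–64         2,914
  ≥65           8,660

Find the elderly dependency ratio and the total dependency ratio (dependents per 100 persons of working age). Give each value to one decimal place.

0–14: 1,389 + 1,172 + 1,111 = 3,672
15–64: 1,951 + 2,995 + 2,901 + 2,382 + 2,090 + 2,007 + 2,734 + 1,898 + 2,291 + 2,914 = 24,163
65+: 8,660
Old-age dependency ratio = 8,660 / 24,163 × 100 = 35.8
Total dependency ratio = (3,672 + 8,660) / 24,163 × 100 = 12,332 / 24,163 × 100 = 51.0

Old-age dependency ratio: 35.8
Total dependency ratio: 51.0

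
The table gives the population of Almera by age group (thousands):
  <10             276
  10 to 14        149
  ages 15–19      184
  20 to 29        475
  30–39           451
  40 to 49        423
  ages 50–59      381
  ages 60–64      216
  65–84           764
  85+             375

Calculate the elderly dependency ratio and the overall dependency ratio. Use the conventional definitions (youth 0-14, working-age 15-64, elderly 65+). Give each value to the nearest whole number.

0–14: 276 + 149 = 425
15–64: 184 + 475 + 451 + 423 + 381 + 216 = 2130
65+: 764 + 375 = 1139
Old-age dependency ratio = 1139 / 2130 × 100 = 53
Total dependency ratio = (425 + 1139) / 2130 × 100 = 1564 / 2130 × 100 = 73

Old-age dependency ratio: 53
Total dependency ratio: 73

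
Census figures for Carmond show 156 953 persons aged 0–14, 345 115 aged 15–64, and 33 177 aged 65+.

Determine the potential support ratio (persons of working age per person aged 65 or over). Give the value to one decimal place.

Potential support ratio = 345 115 / 33 177 = 10.4

Potential support ratio: 10.4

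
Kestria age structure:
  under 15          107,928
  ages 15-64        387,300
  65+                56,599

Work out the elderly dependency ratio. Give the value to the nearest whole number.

Old-age dependency ratio: 15

Old-age dependency ratio = 56,599 / 387,300 × 100 = 15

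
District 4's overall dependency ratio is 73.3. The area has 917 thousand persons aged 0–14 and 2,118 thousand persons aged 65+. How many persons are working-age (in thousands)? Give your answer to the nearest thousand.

Total dependency ratio = (youth + elderly) / working-age × 100
73.3 = (917 + 2,118) / W × 100
⇒ 4,141

Working-age: 4,141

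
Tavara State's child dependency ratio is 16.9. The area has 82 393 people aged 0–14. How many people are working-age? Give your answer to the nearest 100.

Youth dependency ratio = youth / working-age × 100
16.9 = 82 393 / W × 100
⇒ 487 500

Working-age: 487 500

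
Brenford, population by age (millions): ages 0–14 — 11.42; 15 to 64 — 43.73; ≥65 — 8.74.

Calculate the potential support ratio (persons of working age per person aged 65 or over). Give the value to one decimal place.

Potential support ratio: 5.0

Potential support ratio = 43.73 / 8.74 = 5.0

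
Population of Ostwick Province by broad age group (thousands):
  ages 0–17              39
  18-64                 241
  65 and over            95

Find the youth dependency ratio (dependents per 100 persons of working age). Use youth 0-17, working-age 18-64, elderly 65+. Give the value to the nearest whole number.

Youth dependency ratio: 16

Youth dependency ratio = 39 / 241 × 100 = 16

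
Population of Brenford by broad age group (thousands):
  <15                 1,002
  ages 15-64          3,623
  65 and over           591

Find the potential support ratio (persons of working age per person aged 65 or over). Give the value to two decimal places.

Potential support ratio: 6.13

Potential support ratio = 3,623 / 591 = 6.13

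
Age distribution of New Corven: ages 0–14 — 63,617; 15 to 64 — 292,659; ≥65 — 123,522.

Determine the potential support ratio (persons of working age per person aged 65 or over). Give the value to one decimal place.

Potential support ratio: 2.4

Potential support ratio = 292,659 / 123,522 = 2.4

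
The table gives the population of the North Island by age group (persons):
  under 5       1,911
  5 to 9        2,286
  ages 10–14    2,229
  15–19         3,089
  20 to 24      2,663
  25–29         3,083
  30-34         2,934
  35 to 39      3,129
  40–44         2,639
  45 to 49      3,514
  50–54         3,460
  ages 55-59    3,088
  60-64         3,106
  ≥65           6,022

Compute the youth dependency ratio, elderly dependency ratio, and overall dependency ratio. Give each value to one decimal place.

0–14: 1,911 + 2,286 + 2,229 = 6,426
15–64: 3,089 + 2,663 + 3,083 + 2,934 + 3,129 + 2,639 + 3,514 + 3,460 + 3,088 + 3,106 = 30,705
65+: 6,022
Youth dependency ratio = 6,426 / 30,705 × 100 = 20.9
Old-age dependency ratio = 6,022 / 30,705 × 100 = 19.6
Total dependency ratio = (6,426 + 6,022) / 30,705 × 100 = 12,448 / 30,705 × 100 = 40.5

Youth dependency ratio: 20.9
Old-age dependency ratio: 19.6
Total dependency ratio: 40.5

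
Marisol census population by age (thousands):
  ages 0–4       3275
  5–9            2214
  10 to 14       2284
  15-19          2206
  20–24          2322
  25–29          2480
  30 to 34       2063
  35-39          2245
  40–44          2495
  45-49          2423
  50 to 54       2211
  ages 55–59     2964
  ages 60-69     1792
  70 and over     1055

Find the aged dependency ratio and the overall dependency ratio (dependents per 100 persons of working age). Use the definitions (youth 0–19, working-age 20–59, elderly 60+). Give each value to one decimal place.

0–19: 3275 + 2214 + 2284 + 2206 = 9979
20–59: 2322 + 2480 + 2063 + 2245 + 2495 + 2423 + 2211 + 2964 = 19203
60+: 1792 + 1055 = 2847
Old-age dependency ratio = 2847 / 19203 × 100 = 14.8
Total dependency ratio = (9979 + 2847) / 19203 × 100 = 12826 / 19203 × 100 = 66.8

Old-age dependency ratio: 14.8
Total dependency ratio: 66.8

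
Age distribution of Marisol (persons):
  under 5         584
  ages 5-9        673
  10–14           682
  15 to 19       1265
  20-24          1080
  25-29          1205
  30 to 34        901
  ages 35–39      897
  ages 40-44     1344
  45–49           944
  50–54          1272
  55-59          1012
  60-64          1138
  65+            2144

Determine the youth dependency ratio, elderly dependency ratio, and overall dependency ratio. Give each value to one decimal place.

Youth dependency ratio: 17.5
Old-age dependency ratio: 19.4
Total dependency ratio: 36.9

0–14: 584 + 673 + 682 = 1939
15–64: 1265 + 1080 + 1205 + 901 + 897 + 1344 + 944 + 1272 + 1012 + 1138 = 11058
65+: 2144
Youth dependency ratio = 1939 / 11058 × 100 = 17.5
Old-age dependency ratio = 2144 / 11058 × 100 = 19.4
Total dependency ratio = (1939 + 2144) / 11058 × 100 = 4083 / 11058 × 100 = 36.9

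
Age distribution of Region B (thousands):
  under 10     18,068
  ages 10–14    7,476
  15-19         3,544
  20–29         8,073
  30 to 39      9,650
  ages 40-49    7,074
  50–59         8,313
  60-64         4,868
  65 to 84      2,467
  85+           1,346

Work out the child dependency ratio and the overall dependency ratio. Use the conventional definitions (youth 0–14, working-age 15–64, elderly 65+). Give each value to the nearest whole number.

0–14: 18,068 + 7,476 = 25,544
15–64: 3,544 + 8,073 + 9,650 + 7,074 + 8,313 + 4,868 = 41,522
65+: 2,467 + 1,346 = 3,813
Youth dependency ratio = 25,544 / 41,522 × 100 = 62
Total dependency ratio = (25,544 + 3,813) / 41,522 × 100 = 29,357 / 41,522 × 100 = 71

Youth dependency ratio: 62
Total dependency ratio: 71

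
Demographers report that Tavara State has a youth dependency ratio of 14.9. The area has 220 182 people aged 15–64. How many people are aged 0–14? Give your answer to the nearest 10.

Youth dependency ratio = youth / working-age × 100
14.9 = Y / 220 182 × 100
⇒ 32 810

Aged 0–14: 32 810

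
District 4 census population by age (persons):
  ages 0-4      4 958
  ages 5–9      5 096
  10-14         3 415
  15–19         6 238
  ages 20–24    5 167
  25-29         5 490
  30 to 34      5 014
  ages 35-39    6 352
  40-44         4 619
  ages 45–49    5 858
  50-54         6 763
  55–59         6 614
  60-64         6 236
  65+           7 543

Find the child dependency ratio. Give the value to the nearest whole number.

0–14: 4 958 + 5 096 + 3 415 = 13 469
15–64: 6 238 + 5 167 + 5 490 + 5 014 + 6 352 + 4 619 + 5 858 + 6 763 + 6 614 + 6 236 = 58 351
65+: 7 543
Youth dependency ratio = 13 469 / 58 351 × 100 = 23

Youth dependency ratio: 23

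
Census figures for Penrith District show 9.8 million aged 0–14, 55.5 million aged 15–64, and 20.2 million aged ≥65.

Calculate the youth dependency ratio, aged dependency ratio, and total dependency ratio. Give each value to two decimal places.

Youth dependency ratio: 17.66
Old-age dependency ratio: 36.40
Total dependency ratio: 54.05

Youth dependency ratio = 9.8 / 55.5 × 100 = 17.66
Old-age dependency ratio = 20.2 / 55.5 × 100 = 36.40
Total dependency ratio = (9.8 + 20.2) / 55.5 × 100 = 30.0 / 55.5 × 100 = 54.05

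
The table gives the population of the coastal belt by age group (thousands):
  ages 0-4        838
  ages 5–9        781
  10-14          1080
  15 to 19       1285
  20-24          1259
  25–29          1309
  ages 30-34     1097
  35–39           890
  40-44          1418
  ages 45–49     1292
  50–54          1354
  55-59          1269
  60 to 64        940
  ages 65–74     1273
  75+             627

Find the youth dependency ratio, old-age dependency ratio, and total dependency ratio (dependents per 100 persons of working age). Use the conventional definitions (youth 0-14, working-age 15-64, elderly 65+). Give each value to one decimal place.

Youth dependency ratio: 22.3
Old-age dependency ratio: 15.7
Total dependency ratio: 38.0

0–14: 838 + 781 + 1080 = 2699
15–64: 1285 + 1259 + 1309 + 1097 + 890 + 1418 + 1292 + 1354 + 1269 + 940 = 12113
65+: 1273 + 627 = 1900
Youth dependency ratio = 2699 / 12113 × 100 = 22.3
Old-age dependency ratio = 1900 / 12113 × 100 = 15.7
Total dependency ratio = (2699 + 1900) / 12113 × 100 = 4599 / 12113 × 100 = 38.0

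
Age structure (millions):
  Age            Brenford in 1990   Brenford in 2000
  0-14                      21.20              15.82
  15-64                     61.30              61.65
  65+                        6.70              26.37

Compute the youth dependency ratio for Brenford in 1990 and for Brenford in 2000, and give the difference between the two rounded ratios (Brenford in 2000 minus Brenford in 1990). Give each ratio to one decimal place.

Brenford in 1990: 21.20 / 61.30 × 100 = 34.6
Brenford in 2000: 15.82 / 61.65 × 100 = 25.7

Brenford in 1990: 34.6
Brenford in 2000: 25.7
Difference: -8.9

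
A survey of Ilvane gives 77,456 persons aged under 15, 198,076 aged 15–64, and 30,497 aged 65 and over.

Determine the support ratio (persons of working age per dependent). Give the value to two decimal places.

Support ratio = 198,076 / (77,456 + 30,497) = 198,076 / 107,953 = 1.83

Support ratio: 1.83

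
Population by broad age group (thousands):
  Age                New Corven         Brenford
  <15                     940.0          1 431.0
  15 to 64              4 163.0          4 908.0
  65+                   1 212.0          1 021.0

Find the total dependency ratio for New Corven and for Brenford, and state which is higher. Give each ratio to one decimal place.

New Corven: 51.7
Brenford: 50.0
Higher: New Corven

New Corven: (940.0 + 1 212.0) / 4 163.0 × 100 = 2 152.0 / 4 163.0 × 100 = 51.7
Brenford: (1 431.0 + 1 021.0) / 4 908.0 × 100 = 2 452.0 / 4 908.0 × 100 = 50.0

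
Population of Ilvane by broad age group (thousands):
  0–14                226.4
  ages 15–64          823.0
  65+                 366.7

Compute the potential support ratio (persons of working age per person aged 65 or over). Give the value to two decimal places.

Potential support ratio = 823.0 / 366.7 = 2.24

Potential support ratio: 2.24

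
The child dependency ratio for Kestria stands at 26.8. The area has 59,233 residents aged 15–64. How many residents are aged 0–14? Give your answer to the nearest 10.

Aged 0–14: 15,870

Youth dependency ratio = youth / working-age × 100
26.8 = Y / 59,233 × 100
⇒ 15,870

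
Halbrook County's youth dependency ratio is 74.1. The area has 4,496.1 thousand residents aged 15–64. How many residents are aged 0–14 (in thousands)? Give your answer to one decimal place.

Aged 0–14: 3,331.6

Youth dependency ratio = youth / working-age × 100
74.1 = Y / 4,496.1 × 100
⇒ 3,331.6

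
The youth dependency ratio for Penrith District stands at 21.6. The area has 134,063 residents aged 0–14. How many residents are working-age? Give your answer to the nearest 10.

Working-age: 620,660

Youth dependency ratio = youth / working-age × 100
21.6 = 134,063 / W × 100
⇒ 620,660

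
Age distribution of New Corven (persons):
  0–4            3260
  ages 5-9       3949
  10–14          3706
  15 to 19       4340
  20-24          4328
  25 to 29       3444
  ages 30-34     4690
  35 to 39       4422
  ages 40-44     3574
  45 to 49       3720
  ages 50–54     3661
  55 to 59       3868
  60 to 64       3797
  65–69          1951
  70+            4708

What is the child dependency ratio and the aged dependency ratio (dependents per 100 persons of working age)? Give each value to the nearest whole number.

Youth dependency ratio: 27
Old-age dependency ratio: 17

0–14: 3260 + 3949 + 3706 = 10915
15–64: 4340 + 4328 + 3444 + 4690 + 4422 + 3574 + 3720 + 3661 + 3868 + 3797 = 39844
65+: 1951 + 4708 = 6659
Youth dependency ratio = 10915 / 39844 × 100 = 27
Old-age dependency ratio = 6659 / 39844 × 100 = 17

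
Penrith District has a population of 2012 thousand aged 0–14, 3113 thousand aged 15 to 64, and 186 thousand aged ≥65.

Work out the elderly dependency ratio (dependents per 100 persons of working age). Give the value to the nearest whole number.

Old-age dependency ratio: 6

Old-age dependency ratio = 186 / 3113 × 100 = 6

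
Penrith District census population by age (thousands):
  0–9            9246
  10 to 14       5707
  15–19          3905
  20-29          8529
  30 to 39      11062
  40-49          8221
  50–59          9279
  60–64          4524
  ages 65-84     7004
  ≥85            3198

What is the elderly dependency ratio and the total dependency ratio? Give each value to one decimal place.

Old-age dependency ratio: 22.4
Total dependency ratio: 55.3

0–14: 9246 + 5707 = 14953
15–64: 3905 + 8529 + 11062 + 8221 + 9279 + 4524 = 45520
65+: 7004 + 3198 = 10202
Old-age dependency ratio = 10202 / 45520 × 100 = 22.4
Total dependency ratio = (14953 + 10202) / 45520 × 100 = 25155 / 45520 × 100 = 55.3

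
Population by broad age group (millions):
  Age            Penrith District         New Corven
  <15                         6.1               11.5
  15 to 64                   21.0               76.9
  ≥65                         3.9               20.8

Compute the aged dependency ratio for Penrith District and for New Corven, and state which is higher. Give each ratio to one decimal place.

Penrith District: 18.6
New Corven: 27.0
Higher: New Corven

Penrith District: 3.9 / 21.0 × 100 = 18.6
New Corven: 20.8 / 76.9 × 100 = 27.0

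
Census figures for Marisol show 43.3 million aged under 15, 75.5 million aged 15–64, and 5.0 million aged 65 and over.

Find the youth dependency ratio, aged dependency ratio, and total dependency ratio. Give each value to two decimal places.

Youth dependency ratio = 43.3 / 75.5 × 100 = 57.35
Old-age dependency ratio = 5.0 / 75.5 × 100 = 6.62
Total dependency ratio = (43.3 + 5.0) / 75.5 × 100 = 48.3 / 75.5 × 100 = 63.97

Youth dependency ratio: 57.35
Old-age dependency ratio: 6.62
Total dependency ratio: 63.97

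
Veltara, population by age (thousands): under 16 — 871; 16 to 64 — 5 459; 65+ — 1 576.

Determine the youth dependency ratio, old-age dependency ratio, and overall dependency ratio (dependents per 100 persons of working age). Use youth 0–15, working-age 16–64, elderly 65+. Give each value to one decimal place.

Youth dependency ratio: 16.0
Old-age dependency ratio: 28.9
Total dependency ratio: 44.8

Youth dependency ratio = 871 / 5 459 × 100 = 16.0
Old-age dependency ratio = 1 576 / 5 459 × 100 = 28.9
Total dependency ratio = (871 + 1 576) / 5 459 × 100 = 2 447 / 5 459 × 100 = 44.8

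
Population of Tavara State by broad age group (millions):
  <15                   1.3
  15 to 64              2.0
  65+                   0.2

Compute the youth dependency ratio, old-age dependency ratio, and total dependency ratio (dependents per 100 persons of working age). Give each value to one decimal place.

Youth dependency ratio: 65.0
Old-age dependency ratio: 10.0
Total dependency ratio: 75.0

Youth dependency ratio = 1.3 / 2.0 × 100 = 65.0
Old-age dependency ratio = 0.2 / 2.0 × 100 = 10.0
Total dependency ratio = (1.3 + 0.2) / 2.0 × 100 = 1.5 / 2.0 × 100 = 75.0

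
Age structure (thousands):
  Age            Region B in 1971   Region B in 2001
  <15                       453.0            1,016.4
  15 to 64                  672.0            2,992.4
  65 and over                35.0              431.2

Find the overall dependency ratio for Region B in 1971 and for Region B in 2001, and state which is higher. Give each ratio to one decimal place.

Region B in 1971: 72.6
Region B in 2001: 48.4
Higher: Region B in 1971

Region B in 1971: (453.0 + 35.0) / 672.0 × 100 = 488.0 / 672.0 × 100 = 72.6
Region B in 2001: (1,016.4 + 431.2) / 2,992.4 × 100 = 1,447.6 / 2,992.4 × 100 = 48.4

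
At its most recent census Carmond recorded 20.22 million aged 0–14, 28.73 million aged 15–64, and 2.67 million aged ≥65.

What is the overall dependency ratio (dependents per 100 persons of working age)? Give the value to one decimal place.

Total dependency ratio: 79.7

Total dependency ratio = (20.22 + 2.67) / 28.73 × 100 = 22.89 / 28.73 × 100 = 79.7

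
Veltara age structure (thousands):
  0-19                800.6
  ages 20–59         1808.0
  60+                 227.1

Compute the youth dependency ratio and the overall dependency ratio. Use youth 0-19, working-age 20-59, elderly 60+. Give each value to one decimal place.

Youth dependency ratio = 800.6 / 1808.0 × 100 = 44.3
Total dependency ratio = (800.6 + 227.1) / 1808.0 × 100 = 1027.7 / 1808.0 × 100 = 56.8

Youth dependency ratio: 44.3
Total dependency ratio: 56.8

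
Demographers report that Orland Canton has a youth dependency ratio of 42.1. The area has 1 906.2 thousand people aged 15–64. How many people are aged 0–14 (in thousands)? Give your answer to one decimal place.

Aged 0–14: 802.5

Youth dependency ratio = youth / working-age × 100
42.1 = Y / 1 906.2 × 100
⇒ 802.5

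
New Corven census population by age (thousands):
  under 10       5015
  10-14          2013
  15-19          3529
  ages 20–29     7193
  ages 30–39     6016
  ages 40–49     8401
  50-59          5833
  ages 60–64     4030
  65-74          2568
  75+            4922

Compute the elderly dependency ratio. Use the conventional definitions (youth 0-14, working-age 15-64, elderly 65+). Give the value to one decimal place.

Old-age dependency ratio: 21.4

0–14: 5015 + 2013 = 7028
15–64: 3529 + 7193 + 6016 + 8401 + 5833 + 4030 = 35002
65+: 2568 + 4922 = 7490
Old-age dependency ratio = 7490 / 35002 × 100 = 21.4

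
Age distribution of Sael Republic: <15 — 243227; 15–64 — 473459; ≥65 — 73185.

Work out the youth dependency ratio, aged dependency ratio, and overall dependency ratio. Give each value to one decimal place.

Youth dependency ratio = 243227 / 473459 × 100 = 51.4
Old-age dependency ratio = 73185 / 473459 × 100 = 15.5
Total dependency ratio = (243227 + 73185) / 473459 × 100 = 316412 / 473459 × 100 = 66.8

Youth dependency ratio: 51.4
Old-age dependency ratio: 15.5
Total dependency ratio: 66.8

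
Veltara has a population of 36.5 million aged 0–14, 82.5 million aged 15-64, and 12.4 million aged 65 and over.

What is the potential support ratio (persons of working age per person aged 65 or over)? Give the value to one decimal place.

Potential support ratio: 6.7

Potential support ratio = 82.5 / 12.4 = 6.7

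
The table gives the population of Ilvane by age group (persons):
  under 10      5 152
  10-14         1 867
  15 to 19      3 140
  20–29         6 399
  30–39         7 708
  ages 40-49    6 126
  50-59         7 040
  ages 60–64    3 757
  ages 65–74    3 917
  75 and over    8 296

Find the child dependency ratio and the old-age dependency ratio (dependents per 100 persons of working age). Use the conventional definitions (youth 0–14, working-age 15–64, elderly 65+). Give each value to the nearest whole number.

Youth dependency ratio: 21
Old-age dependency ratio: 36

0–14: 5 152 + 1 867 = 7 019
15–64: 3 140 + 6 399 + 7 708 + 6 126 + 7 040 + 3 757 = 34 170
65+: 3 917 + 8 296 = 12 213
Youth dependency ratio = 7 019 / 34 170 × 100 = 21
Old-age dependency ratio = 12 213 / 34 170 × 100 = 36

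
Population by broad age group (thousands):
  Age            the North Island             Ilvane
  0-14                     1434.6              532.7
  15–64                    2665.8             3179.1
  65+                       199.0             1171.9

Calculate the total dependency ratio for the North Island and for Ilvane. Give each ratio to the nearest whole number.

the North Island: (1434.6 + 199.0) / 2665.8 × 100 = 1633.6 / 2665.8 × 100 = 61
Ilvane: (532.7 + 1171.9) / 3179.1 × 100 = 1704.6 / 3179.1 × 100 = 54

the North Island: 61
Ilvane: 54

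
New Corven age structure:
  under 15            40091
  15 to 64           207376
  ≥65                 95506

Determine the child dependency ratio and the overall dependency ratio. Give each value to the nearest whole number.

Youth dependency ratio = 40091 / 207376 × 100 = 19
Total dependency ratio = (40091 + 95506) / 207376 × 100 = 135597 / 207376 × 100 = 65

Youth dependency ratio: 19
Total dependency ratio: 65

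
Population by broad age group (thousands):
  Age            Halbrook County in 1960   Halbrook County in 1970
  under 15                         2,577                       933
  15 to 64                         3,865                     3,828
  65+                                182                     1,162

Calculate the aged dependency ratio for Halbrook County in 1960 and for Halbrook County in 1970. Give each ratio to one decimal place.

Halbrook County in 1960: 182 / 3,865 × 100 = 4.7
Halbrook County in 1970: 1,162 / 3,828 × 100 = 30.4

Halbrook County in 1960: 4.7
Halbrook County in 1970: 30.4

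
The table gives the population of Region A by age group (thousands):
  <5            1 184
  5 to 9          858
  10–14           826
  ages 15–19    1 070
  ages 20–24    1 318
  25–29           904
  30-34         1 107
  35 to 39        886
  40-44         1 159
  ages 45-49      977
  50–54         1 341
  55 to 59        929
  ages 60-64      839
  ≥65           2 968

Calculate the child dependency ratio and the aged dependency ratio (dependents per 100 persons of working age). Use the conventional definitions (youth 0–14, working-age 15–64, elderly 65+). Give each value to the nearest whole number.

Youth dependency ratio: 27
Old-age dependency ratio: 28

0–14: 1 184 + 858 + 826 = 2 868
15–64: 1 070 + 1 318 + 904 + 1 107 + 886 + 1 159 + 977 + 1 341 + 929 + 839 = 10 530
65+: 2 968
Youth dependency ratio = 2 868 / 10 530 × 100 = 27
Old-age dependency ratio = 2 968 / 10 530 × 100 = 28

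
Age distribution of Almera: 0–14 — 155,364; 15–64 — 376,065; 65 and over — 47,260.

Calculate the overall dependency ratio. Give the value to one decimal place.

Total dependency ratio: 53.9

Total dependency ratio = (155,364 + 47,260) / 376,065 × 100 = 202,624 / 376,065 × 100 = 53.9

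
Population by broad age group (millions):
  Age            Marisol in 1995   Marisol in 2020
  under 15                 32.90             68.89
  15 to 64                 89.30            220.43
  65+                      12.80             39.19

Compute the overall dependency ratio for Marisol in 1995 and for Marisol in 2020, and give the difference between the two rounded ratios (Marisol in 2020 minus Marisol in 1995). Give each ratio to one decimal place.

Marisol in 1995: 51.2
Marisol in 2020: 49.0
Difference: -2.2

Marisol in 1995: (32.90 + 12.80) / 89.30 × 100 = 45.70 / 89.30 × 100 = 51.2
Marisol in 2020: (68.89 + 39.19) / 220.43 × 100 = 108.08 / 220.43 × 100 = 49.0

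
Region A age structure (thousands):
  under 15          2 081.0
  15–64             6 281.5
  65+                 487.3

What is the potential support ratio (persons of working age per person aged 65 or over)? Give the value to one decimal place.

Potential support ratio: 12.9

Potential support ratio = 6 281.5 / 487.3 = 12.9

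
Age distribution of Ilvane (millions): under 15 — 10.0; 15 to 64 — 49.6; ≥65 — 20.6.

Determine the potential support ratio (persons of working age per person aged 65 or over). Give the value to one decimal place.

Potential support ratio: 2.4

Potential support ratio = 49.6 / 20.6 = 2.4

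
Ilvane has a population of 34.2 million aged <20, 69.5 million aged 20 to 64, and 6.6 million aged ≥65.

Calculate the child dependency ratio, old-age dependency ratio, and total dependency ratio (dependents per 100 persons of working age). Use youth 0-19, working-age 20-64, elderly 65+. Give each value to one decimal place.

Youth dependency ratio: 49.2
Old-age dependency ratio: 9.5
Total dependency ratio: 58.7

Youth dependency ratio = 34.2 / 69.5 × 100 = 49.2
Old-age dependency ratio = 6.6 / 69.5 × 100 = 9.5
Total dependency ratio = (34.2 + 6.6) / 69.5 × 100 = 40.8 / 69.5 × 100 = 58.7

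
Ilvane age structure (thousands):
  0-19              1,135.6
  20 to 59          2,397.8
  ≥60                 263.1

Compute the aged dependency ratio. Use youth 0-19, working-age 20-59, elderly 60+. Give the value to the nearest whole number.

Old-age dependency ratio = 263.1 / 2,397.8 × 100 = 11

Old-age dependency ratio: 11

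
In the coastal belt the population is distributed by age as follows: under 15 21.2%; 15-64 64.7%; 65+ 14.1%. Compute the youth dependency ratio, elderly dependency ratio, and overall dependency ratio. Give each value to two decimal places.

Youth dependency ratio: 32.77
Old-age dependency ratio: 21.79
Total dependency ratio: 54.56

Youth dependency ratio = 21.2 / 64.7 × 100 = 32.77
Old-age dependency ratio = 14.1 / 64.7 × 100 = 21.79
Total dependency ratio = (21.2 + 14.1) / 64.7 × 100 = 35.3 / 64.7 × 100 = 54.56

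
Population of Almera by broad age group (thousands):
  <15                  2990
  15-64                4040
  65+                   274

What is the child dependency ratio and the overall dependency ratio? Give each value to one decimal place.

Youth dependency ratio = 2990 / 4040 × 100 = 74.0
Total dependency ratio = (2990 + 274) / 4040 × 100 = 3264 / 4040 × 100 = 80.8

Youth dependency ratio: 74.0
Total dependency ratio: 80.8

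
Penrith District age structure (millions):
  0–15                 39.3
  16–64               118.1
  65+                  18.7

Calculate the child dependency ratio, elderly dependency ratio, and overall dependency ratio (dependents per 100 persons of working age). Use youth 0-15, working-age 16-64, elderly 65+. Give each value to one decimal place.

Youth dependency ratio = 39.3 / 118.1 × 100 = 33.3
Old-age dependency ratio = 18.7 / 118.1 × 100 = 15.8
Total dependency ratio = (39.3 + 18.7) / 118.1 × 100 = 58.0 / 118.1 × 100 = 49.1

Youth dependency ratio: 33.3
Old-age dependency ratio: 15.8
Total dependency ratio: 49.1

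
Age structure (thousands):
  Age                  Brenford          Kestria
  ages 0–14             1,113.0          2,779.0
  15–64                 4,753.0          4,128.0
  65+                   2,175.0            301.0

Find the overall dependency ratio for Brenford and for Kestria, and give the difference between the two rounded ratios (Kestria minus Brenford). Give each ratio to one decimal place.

Brenford: (1,113.0 + 2,175.0) / 4,753.0 × 100 = 3,288.0 / 4,753.0 × 100 = 69.2
Kestria: (2,779.0 + 301.0) / 4,128.0 × 100 = 3,080.0 / 4,128.0 × 100 = 74.6

Brenford: 69.2
Kestria: 74.6
Difference: +5.4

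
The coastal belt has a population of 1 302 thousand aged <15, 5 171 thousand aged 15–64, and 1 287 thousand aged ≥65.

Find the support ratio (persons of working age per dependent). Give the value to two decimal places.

Support ratio: 2.00

Support ratio = 5 171 / (1 302 + 1 287) = 5 171 / 2 589 = 2.00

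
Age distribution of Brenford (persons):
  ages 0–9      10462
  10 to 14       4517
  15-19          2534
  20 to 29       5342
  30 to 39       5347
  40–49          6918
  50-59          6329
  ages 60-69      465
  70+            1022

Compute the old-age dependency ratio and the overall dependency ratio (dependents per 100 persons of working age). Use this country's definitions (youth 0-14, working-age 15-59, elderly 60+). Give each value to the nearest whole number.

Old-age dependency ratio: 6
Total dependency ratio: 62

0–14: 10462 + 4517 = 14979
15–59: 2534 + 5342 + 5347 + 6918 + 6329 = 26470
60+: 465 + 1022 = 1487
Old-age dependency ratio = 1487 / 26470 × 100 = 6
Total dependency ratio = (14979 + 1487) / 26470 × 100 = 16466 / 26470 × 100 = 62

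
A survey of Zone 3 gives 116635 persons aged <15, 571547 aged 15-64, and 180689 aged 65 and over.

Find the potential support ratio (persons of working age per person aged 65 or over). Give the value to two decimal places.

Potential support ratio = 571547 / 180689 = 3.16

Potential support ratio: 3.16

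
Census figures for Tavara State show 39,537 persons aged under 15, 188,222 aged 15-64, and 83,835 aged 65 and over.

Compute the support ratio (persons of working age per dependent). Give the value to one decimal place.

Support ratio = 188,222 / (39,537 + 83,835) = 188,222 / 123,372 = 1.5

Support ratio: 1.5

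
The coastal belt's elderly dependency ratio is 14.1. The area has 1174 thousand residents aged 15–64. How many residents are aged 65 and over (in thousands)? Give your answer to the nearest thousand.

Aged 65 and over: 166

Old-age dependency ratio = elderly / working-age × 100
14.1 = E / 1174 × 100
⇒ 166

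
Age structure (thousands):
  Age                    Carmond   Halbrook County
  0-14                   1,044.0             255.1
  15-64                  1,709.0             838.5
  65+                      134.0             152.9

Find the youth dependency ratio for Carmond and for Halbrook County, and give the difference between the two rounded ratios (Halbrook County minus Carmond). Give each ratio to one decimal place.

Carmond: 61.1
Halbrook County: 30.4
Difference: -30.7

Carmond: 1,044.0 / 1,709.0 × 100 = 61.1
Halbrook County: 255.1 / 838.5 × 100 = 30.4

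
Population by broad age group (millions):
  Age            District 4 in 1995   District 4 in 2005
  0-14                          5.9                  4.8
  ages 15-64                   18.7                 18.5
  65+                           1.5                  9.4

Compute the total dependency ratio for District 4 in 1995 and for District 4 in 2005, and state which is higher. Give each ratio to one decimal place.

District 4 in 1995: 39.6
District 4 in 2005: 76.8
Higher: District 4 in 2005

District 4 in 1995: (5.9 + 1.5) / 18.7 × 100 = 7.4 / 18.7 × 100 = 39.6
District 4 in 2005: (4.8 + 9.4) / 18.5 × 100 = 14.2 / 18.5 × 100 = 76.8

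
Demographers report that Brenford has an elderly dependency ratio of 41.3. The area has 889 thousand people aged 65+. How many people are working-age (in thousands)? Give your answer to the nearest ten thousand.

Working-age: 2150

Old-age dependency ratio = elderly / working-age × 100
41.3 = 889 / W × 100
⇒ 2150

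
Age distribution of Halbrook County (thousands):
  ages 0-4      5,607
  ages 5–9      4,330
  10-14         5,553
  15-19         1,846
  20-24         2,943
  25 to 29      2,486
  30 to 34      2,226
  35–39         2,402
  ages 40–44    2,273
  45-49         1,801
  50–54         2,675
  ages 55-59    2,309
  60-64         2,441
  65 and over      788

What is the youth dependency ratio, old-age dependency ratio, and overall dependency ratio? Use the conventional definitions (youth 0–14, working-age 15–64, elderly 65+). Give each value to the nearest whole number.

0–14: 5,607 + 4,330 + 5,553 = 15,490
15–64: 1,846 + 2,943 + 2,486 + 2,226 + 2,402 + 2,273 + 1,801 + 2,675 + 2,309 + 2,441 = 23,402
65+: 788
Youth dependency ratio = 15,490 / 23,402 × 100 = 66
Old-age dependency ratio = 788 / 23,402 × 100 = 3
Total dependency ratio = (15,490 + 788) / 23,402 × 100 = 16,278 / 23,402 × 100 = 70

Youth dependency ratio: 66
Old-age dependency ratio: 3
Total dependency ratio: 70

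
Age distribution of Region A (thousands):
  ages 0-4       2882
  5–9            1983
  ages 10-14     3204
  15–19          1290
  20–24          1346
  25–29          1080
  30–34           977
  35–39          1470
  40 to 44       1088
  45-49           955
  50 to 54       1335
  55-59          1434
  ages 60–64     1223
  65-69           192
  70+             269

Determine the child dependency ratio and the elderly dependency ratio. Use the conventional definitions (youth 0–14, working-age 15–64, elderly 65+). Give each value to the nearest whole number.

Youth dependency ratio: 66
Old-age dependency ratio: 4

0–14: 2882 + 1983 + 3204 = 8069
15–64: 1290 + 1346 + 1080 + 977 + 1470 + 1088 + 955 + 1335 + 1434 + 1223 = 12198
65+: 192 + 269 = 461
Youth dependency ratio = 8069 / 12198 × 100 = 66
Old-age dependency ratio = 461 / 12198 × 100 = 4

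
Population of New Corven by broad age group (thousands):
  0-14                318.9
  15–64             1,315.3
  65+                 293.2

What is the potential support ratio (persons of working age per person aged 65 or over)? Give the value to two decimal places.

Potential support ratio: 4.49

Potential support ratio = 1,315.3 / 293.2 = 4.49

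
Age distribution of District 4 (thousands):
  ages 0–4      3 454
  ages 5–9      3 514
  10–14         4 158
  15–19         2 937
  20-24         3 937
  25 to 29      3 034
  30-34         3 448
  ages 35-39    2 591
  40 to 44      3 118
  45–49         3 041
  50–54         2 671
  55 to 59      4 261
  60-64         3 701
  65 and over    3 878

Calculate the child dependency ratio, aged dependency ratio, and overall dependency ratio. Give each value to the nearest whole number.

0–14: 3 454 + 3 514 + 4 158 = 11 126
15–64: 2 937 + 3 937 + 3 034 + 3 448 + 2 591 + 3 118 + 3 041 + 2 671 + 4 261 + 3 701 = 32 739
65+: 3 878
Youth dependency ratio = 11 126 / 32 739 × 100 = 34
Old-age dependency ratio = 3 878 / 32 739 × 100 = 12
Total dependency ratio = (11 126 + 3 878) / 32 739 × 100 = 15 004 / 32 739 × 100 = 46

Youth dependency ratio: 34
Old-age dependency ratio: 12
Total dependency ratio: 46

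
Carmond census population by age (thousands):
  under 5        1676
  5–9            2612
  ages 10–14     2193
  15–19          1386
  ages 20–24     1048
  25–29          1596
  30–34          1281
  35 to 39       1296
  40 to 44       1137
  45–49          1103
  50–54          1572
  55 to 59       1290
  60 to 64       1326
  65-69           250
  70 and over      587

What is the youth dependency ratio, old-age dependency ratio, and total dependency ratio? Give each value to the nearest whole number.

Youth dependency ratio: 50
Old-age dependency ratio: 6
Total dependency ratio: 56

0–14: 1676 + 2612 + 2193 = 6481
15–64: 1386 + 1048 + 1596 + 1281 + 1296 + 1137 + 1103 + 1572 + 1290 + 1326 = 13035
65+: 250 + 587 = 837
Youth dependency ratio = 6481 / 13035 × 100 = 50
Old-age dependency ratio = 837 / 13035 × 100 = 6
Total dependency ratio = (6481 + 837) / 13035 × 100 = 7318 / 13035 × 100 = 56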